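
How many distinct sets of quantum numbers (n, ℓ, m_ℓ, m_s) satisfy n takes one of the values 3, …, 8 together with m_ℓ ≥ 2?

Treat each shell separately and count matching orbitals:
n=3 → 1; n=4 → 3; n=5 → 6; n=6 → 10; n=7 → 15; n=8 → 21.
Orbitals: 1 + 3 + 6 + 10 + 15 + 21 = 56. Including both spin states (m_s = ±1/2) gives 2 × 56 = 112 states.

112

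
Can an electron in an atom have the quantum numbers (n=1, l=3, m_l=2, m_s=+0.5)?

The orbital quantum number must satisfy 0 ≤ l ≤ n−1. With n = 1 the allowed l values are 0, so l = 3 is out of range.

No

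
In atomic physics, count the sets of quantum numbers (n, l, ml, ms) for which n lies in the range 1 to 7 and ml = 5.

Count contributing orbitals for each principal shell:
n=6 → 1; n=7 → 2.
Orbitals: 1 + 2 = 3. Including both spin states (ms = ±1/2) gives 2 × 3 = 6 states.

6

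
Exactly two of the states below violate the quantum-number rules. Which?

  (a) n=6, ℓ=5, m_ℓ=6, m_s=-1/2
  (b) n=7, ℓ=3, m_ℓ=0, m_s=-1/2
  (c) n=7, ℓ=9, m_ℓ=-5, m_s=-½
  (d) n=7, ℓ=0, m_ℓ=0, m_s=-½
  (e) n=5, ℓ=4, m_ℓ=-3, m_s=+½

(a) and (c)

(a) has |m_ℓ| = 6 > ℓ = 5, violating −ℓ ≤ m_ℓ ≤ ℓ.
(c) has ℓ = 9 ≥ n = 7, violating 0 ≤ ℓ ≤ n−1.
The remaining sets (b), (d), (e) satisfy all four rules.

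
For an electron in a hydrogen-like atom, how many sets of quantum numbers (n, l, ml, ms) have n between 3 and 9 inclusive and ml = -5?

20

Count contributing orbitals for each principal shell:
n=6 → 1; n=7 → 2; n=8 → 3; n=9 → 4.
Orbitals: 1 + 2 + 3 + 4 = 10. Including both spin states (ms = ±1/2) gives 2 × 10 = 20 states.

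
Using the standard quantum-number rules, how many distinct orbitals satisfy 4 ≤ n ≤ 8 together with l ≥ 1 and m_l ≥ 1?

80

For each n in the range, tally the orbitals obeying l ≥ 1 and m_l ≥ 1:
n=4 → 6; n=5 → 10; n=6 → 15; n=7 → 21; n=8 → 28.
Total orbitals: 6 + 10 + 15 + 21 + 28 = 80.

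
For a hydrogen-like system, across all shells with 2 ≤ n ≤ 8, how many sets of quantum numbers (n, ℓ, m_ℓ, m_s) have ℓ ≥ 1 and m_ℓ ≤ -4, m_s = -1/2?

20

Go shell by shell, enumerating (ℓ, m_ℓ) with ℓ ≥ 1 and m_ℓ ≤ -4:
n=5 → 1; n=6 → 3; n=7 → 6; n=8 → 10.
Orbitals: 1 + 3 + 6 + 10 = 20. With m_s fixed to -1/2 there is one state per orbital, so 20 states.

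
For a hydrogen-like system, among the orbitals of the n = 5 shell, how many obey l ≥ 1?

24

Orbitals with l ≥ 1, by l: l=1 → 3; l=2 → 5; l=3 → 7; l=4 → 9.
Total orbitals: 3 + 5 + 7 + 9 = 24.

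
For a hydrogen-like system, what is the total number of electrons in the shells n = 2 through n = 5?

108

Shell n has n² orbitals: 2²=4 + 3²=9 + 4²=16 + 5²=25 = 54 orbitals.
Two spin states per orbital: 2 × 54 = 108 electrons.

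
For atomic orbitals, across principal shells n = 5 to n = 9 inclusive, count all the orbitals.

Shell n has n² orbitals: 5²=25 + 6²=36 + 7²=49 + 8²=64 + 9²=81 = 255 orbitals.

255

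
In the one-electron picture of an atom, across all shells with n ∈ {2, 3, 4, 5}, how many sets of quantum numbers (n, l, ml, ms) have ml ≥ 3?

8

Go shell by shell, enumerating (l, ml) with ml ≥ 3:
n=4 → 1; n=5 → 3.
Orbitals: 1 + 3 = 4. Including both spin states (ms = ±1/2) gives 2 × 4 = 8 states.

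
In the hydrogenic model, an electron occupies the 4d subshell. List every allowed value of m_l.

The 4d subshell has l = 2, and m_l takes every integer from −l to +l. With l = 2 that gives the 5 values -2, -1, 0, 1, 2.

-2, -1, 0, 1, 2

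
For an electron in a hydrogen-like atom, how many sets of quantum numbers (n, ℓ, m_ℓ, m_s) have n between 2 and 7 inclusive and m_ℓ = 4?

Treat each shell separately and count matching orbitals:
n=5 → 1; n=6 → 2; n=7 → 3.
Orbitals: 1 + 2 + 3 = 6. Including both spin states (m_s = ±1/2) gives 2 × 6 = 12 states.

12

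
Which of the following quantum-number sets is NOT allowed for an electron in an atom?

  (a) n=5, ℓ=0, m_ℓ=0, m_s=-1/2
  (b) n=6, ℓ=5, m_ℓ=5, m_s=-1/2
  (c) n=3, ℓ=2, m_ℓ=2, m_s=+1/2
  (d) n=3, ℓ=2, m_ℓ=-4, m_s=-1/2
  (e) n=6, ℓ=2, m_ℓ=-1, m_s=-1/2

(d)

(d) has |m_ℓ| = 4 > ℓ = 2, violating −ℓ ≤ m_ℓ ≤ ℓ.
The remaining sets (a), (b), (c), (e) satisfy all four rules.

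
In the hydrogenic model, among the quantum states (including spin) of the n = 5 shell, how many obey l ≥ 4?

Orbitals with l ≥ 4, by l: l=4 → 9.
Orbitals: 9. Each orbital carries two spin states, so 9 × 2 = 18 states.

18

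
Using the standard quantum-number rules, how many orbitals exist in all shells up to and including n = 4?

Total orbitals = 1² + 2² + 3² + 4² = 30.

30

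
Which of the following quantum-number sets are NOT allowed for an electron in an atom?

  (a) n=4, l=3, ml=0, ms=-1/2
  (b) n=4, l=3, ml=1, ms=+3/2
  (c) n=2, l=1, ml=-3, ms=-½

(b) and (c)

(b) has ms = +3/2, but an electron's spin must be ±1/2.
(c) has |ml| = 3 > l = 1, violating −l ≤ ml ≤ l.
The remaining set (a) satisfies all four rules.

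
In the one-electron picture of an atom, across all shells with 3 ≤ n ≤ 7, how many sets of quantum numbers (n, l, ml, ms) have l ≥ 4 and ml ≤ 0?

Work shell by shell — for each n, count the (l, ml) pairs that satisfy l ≥ 4 and ml ≤ 0:
n=5 → 5; n=6 → 11; n=7 → 18.
Orbitals: 5 + 11 + 18 = 34. Including both spin states (ms = ±1/2) gives 2 × 34 = 68 states.

68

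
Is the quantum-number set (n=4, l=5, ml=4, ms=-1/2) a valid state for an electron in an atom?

No

The orbital quantum number must satisfy 0 ≤ l ≤ n−1. With n = 4 the allowed l values are 0, 1, 2, 3, so l = 5 is out of range.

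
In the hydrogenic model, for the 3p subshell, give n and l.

n = 3, l = 1

The leading integer gives n = 3; the letter 'p' means l = 1.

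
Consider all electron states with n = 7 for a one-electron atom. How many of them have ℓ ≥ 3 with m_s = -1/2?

40

Go through ℓ = 0, …, 6 (the values permitted for n = 7).
Per ℓ-value: ℓ=3 → 7; ℓ=4 → 9; ℓ=5 → 11; ℓ=6 → 13.
Orbitals: 7 + 9 + 11 + 13 = 40. With m_s fixed to a single value there is one state per orbital, giving 40 states.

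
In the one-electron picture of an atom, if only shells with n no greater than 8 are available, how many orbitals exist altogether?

Total orbitals = 1² + 2² + 3² + 4² + 5² + 6² + 7² + 8² = 204.

204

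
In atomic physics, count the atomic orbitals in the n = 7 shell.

49

The n = 7 shell contains n² = 7² = 49 orbitals.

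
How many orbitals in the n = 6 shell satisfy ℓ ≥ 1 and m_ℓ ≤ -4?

With n = 6 the allowed ℓ are 0, 1, …, 5.
Contributions: ℓ=4 → 1; ℓ=5 → 2.
Total orbitals: 1 + 2 = 3.

3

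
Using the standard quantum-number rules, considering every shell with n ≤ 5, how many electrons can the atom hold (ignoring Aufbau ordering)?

Total orbitals = 1² + 2² + 3² + 4² + 5² = 55. Doubling for spin gives 110 electrons.

110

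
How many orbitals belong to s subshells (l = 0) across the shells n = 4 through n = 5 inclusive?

2

An s subshell (l = 0) exists for every n ≥ 1, so shells n = 4, 5 each contribute one — 2 subshells.
Since each s subshell has 2·0+1 = 1 orbital, the total is 2 × 1 = 2.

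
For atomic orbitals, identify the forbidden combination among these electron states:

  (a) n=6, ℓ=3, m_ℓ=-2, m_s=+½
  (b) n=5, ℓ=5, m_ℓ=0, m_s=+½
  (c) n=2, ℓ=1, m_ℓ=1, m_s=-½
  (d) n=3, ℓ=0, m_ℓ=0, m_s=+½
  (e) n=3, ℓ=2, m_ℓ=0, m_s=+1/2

(b)

(b) has ℓ = 5 ≥ n = 5, violating 0 ≤ ℓ ≤ n−1.
The remaining sets (a), (c), (d), (e) satisfy all four rules.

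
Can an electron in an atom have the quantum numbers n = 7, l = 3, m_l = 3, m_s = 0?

The spin quantum number for an electron can only be m_s = +1/2 or −1/2; m_s = 0 is not one of those.

Not allowed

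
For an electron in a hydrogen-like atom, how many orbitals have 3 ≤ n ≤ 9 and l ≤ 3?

Count contributing orbitals for each principal shell:
n=3 → 9; n=4 → 16; n=5 → 16; n=6 → 16; n=7 → 16; n=8 → 16; n=9 → 16.
Total orbitals: 9 + 16 + 16 + 16 + 16 + 16 + 16 = 105.

105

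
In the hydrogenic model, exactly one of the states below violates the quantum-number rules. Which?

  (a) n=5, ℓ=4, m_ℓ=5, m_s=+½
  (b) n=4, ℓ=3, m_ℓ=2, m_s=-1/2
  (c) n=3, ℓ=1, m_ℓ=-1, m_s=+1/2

(a)

(a) has |m_ℓ| = 5 > ℓ = 4, violating −ℓ ≤ m_ℓ ≤ ℓ.
The remaining sets (b), (c) satisfy all four rules.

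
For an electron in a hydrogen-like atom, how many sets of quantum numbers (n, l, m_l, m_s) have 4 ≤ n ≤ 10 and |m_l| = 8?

12

Work shell by shell — for each n, count the (l, m_l) pairs that satisfy |m_l| = 8:
n=9 → 2; n=10 → 4.
Orbitals: 2 + 4 = 6. Including both spin states (m_s = ±1/2) gives 2 × 6 = 12 states.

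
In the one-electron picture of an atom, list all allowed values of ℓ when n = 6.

0, 1, 2, 3, 4, 5

ℓ is an integer with 0 ≤ ℓ ≤ n−1, so for n = 6: ℓ = 0, 1, 2, 3, 4, 5.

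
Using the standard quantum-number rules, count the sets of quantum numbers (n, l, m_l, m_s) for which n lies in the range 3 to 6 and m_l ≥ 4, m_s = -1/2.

4

Per-shell orbital counts meeting the constraint:
n=5 → 1; n=6 → 3.
Orbitals: 1 + 3 = 4. With m_s fixed to -1/2 there is one state per orbital, so 4 states.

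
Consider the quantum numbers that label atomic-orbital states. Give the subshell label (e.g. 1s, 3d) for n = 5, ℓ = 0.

ℓ = 0 corresponds to the letter 's', so the subshell is 5s.

5s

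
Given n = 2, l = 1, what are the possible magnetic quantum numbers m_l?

-1, 0, 1

m_l takes every integer from −l to +l. With l = 1 that gives the 3 values -1, 0, 1.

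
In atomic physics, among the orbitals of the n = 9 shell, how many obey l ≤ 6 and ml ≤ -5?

Contributions: l=5 → 1; l=6 → 2.
Total orbitals: 1 + 2 = 3.

3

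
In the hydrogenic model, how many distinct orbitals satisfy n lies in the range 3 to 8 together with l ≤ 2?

Treat each shell separately and count matching orbitals:
n=3 → 9; n=4 → 9; n=5 → 9; n=6 → 9; n=7 → 9; n=8 → 9.
Total orbitals: 9 + 9 + 9 + 9 + 9 + 9 = 54.

54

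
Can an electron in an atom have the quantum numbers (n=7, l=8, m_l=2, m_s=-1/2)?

No

The orbital quantum number must satisfy 0 ≤ l ≤ n−1. With n = 7 the allowed l values are 0, 1, 2, 3, 4, 5, 6, so l = 8 is out of range.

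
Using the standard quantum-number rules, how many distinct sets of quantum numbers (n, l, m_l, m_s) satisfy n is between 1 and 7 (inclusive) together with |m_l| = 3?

40

Work shell by shell — for each n, count the (l, m_l) pairs that satisfy |m_l| = 3:
n=4 → 2; n=5 → 4; n=6 → 6; n=7 → 8.
Orbitals: 2 + 4 + 6 + 8 = 20. Including both spin states (m_s = ±1/2) gives 2 × 20 = 40 states.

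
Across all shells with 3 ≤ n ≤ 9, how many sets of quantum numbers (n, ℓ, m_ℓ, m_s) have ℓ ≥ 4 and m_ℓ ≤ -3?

100

Treat each shell separately and count matching orbitals:
n=5 → 2; n=6 → 5; n=7 → 9; n=8 → 14; n=9 → 20.
Orbitals: 2 + 5 + 9 + 14 + 20 = 50. Including both spin states (m_s = ±1/2) gives 2 × 50 = 100 states.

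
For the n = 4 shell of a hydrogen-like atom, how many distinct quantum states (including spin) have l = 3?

14

Go through l = 0, …, 3 (the values permitted for n = 4).
The (l, m_l) pairs meeting l = 3 give: l=3 → 7.
Orbitals: 7. Each orbital carries two spin states, so 7 × 2 = 14 states.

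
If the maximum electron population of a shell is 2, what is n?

2n² = 2 ⇒ n² = 1 ⇒ n = 1.

n = 1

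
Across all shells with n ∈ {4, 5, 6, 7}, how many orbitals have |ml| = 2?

28

Count contributing orbitals for each principal shell:
n=4 → 4; n=5 → 6; n=6 → 8; n=7 → 10.
Total orbitals: 4 + 6 + 8 + 10 = 28.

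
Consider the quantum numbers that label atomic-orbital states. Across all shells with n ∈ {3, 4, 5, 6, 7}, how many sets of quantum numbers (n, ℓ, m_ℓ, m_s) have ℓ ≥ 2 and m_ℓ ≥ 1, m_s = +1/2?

For each n in the range, tally the orbitals obeying ℓ ≥ 2 and m_ℓ ≥ 1:
n=3 → 2; n=4 → 5; n=5 → 9; n=6 → 14; n=7 → 20.
Orbitals: 2 + 5 + 9 + 14 + 20 = 50. With m_s fixed to +1/2 there is one state per orbital, so 50 states.

50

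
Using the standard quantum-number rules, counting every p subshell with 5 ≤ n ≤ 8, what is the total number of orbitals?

12

A p subshell (l = 1) exists for every n ≥ 2, so shells n = 5, 6, 7, 8 each contribute one — 4 subshells.
Since each p subshell has 2·1+1 = 3 orbitals, the total is 4 × 3 = 12.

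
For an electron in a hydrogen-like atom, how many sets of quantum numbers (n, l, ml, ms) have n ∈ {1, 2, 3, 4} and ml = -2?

Work shell by shell — for each n, count the (l, ml) pairs that satisfy ml = -2:
n=3 → 1; n=4 → 2.
Orbitals: 1 + 2 = 3. Including both spin states (ms = ±1/2) gives 2 × 3 = 6 states.

6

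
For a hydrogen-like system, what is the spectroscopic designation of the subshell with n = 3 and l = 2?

l = 2 corresponds to the letter 'd', so the subshell is 3d.

3d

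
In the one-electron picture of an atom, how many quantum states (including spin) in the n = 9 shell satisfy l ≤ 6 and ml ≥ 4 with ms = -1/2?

6

The n = 9 shell has l = 0 through 8; check each.
Orbitals with l ≤ 6 and ml ≥ 4, by l: l=4 → 1; l=5 → 2; l=6 → 3.
Orbitals: 1 + 2 + 3 = 6. With ms fixed to a single value there is one state per orbital, giving 6 states.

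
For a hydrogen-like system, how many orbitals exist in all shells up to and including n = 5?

Total orbitals = 1² + 2² + 3² + 4² + 5² = 55.

55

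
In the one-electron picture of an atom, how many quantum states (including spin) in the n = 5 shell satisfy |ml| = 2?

The n = 5 shell has l = 0 through 4; check each.
Orbitals with |ml| = 2, by l: l=2 → 2; l=3 → 2; l=4 → 2.
Orbitals: 2 + 2 + 2 = 6. Each orbital carries two spin states, so 6 × 2 = 12 states.

12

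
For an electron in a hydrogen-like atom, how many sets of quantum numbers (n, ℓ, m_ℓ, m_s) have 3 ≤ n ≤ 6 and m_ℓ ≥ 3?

20

Work shell by shell — for each n, count the (ℓ, m_ℓ) pairs that satisfy m_ℓ ≥ 3:
n=4 → 1; n=5 → 3; n=6 → 6.
Orbitals: 1 + 3 + 6 = 10. Including both spin states (m_s = ±1/2) gives 2 × 10 = 20 states.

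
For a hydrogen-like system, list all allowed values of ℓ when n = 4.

0, 1, 2, 3

ℓ is an integer with 0 ≤ ℓ ≤ n−1, so for n = 4: ℓ = 0, 1, 2, 3.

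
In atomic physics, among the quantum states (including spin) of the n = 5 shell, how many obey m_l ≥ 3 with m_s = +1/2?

Contributions: l=3 → 1; l=4 → 2.
Orbitals: 1 + 2 = 3. With m_s fixed to a single value there is one state per orbital, giving 3 states.

3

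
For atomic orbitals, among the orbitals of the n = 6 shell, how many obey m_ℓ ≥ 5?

Go through ℓ = 0, …, 5 (the values permitted for n = 6).
Per ℓ-value: ℓ=5 → 1.
Total orbitals: 1.

1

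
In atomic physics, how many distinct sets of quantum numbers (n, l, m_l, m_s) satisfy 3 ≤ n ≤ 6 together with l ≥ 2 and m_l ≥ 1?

60

Count contributing orbitals for each principal shell:
n=3 → 2; n=4 → 5; n=5 → 9; n=6 → 14.
Orbitals: 2 + 5 + 9 + 14 = 30. Including both spin states (m_s = ±1/2) gives 2 × 30 = 60 states.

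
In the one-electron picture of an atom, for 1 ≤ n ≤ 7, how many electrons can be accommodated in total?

280

Total orbitals = 1² + 2² + 3² + 4² + 5² + 6² + 7² = 140. Doubling for spin gives 280 electrons.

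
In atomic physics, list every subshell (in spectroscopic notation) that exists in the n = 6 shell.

6s, 6p, 6d, 6f, 6g, 6h

For n = 6, l runs from 0 to 5. In spectroscopic notation l = 0,1,2,… ↔ s,p,d,f,g,h,i, so the subshells are 6s, 6p, 6d, 6f, 6g, 6h.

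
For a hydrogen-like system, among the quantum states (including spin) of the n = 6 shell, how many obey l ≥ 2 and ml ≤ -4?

6

With n = 6 the allowed l are 0, 1, …, 5.
Per l-value: l=4 → 1; l=5 → 2.
Orbitals: 1 + 2 = 3. Each orbital carries two spin states, so 3 × 2 = 6 states.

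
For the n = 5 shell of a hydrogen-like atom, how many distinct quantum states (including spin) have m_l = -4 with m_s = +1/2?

1

Per l-value: l=4 → 1.
Orbitals: 1. With m_s fixed to a single value there is one state per orbital, giving 1 state.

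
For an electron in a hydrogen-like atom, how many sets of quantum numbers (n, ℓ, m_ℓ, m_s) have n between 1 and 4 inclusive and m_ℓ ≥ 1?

20

Work shell by shell — for each n, count the (ℓ, m_ℓ) pairs that satisfy m_ℓ ≥ 1:
n=2 → 1; n=3 → 3; n=4 → 6.
Orbitals: 1 + 3 + 6 = 10. Including both spin states (m_s = ±1/2) gives 2 × 10 = 20 states.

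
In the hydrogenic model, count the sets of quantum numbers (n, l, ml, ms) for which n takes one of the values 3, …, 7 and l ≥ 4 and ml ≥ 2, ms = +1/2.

22

Count contributing orbitals for each principal shell:
n=5 → 3; n=6 → 7; n=7 → 12.
Orbitals: 3 + 7 + 12 = 22. With ms fixed to +1/2 there is one state per orbital, so 22 states.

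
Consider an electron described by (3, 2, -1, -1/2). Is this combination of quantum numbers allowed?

n = 3 is a positive integer. ℓ = 2 satisfies 0 ≤ ℓ ≤ n−1 = 2. m_ℓ = -1 lies in the range −ℓ … +ℓ (here −2 … 2). m_s = -1/2 is one of ±1/2.
All four constraints are satisfied.

Valid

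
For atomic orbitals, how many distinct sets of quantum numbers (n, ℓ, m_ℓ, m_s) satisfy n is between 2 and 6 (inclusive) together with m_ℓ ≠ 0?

140

Go shell by shell, enumerating (ℓ, m_ℓ) with m_ℓ ≠ 0:
n=2 → 2; n=3 → 6; n=4 → 12; n=5 → 20; n=6 → 30.
Orbitals: 2 + 6 + 12 + 20 + 30 = 70. Including both spin states (m_s = ±1/2) gives 2 × 70 = 140 states.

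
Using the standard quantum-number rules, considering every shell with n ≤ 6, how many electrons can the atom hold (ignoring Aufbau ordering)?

Total orbitals = 1² + 2² + 3² + 4² + 5² + 6² = 91. Doubling for spin gives 182 electrons.

182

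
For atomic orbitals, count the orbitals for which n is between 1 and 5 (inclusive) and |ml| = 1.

Go shell by shell, enumerating (l, ml) with |ml| = 1:
n=2 → 2; n=3 → 4; n=4 → 6; n=5 → 8.
Total orbitals: 2 + 4 + 6 + 8 = 20.

20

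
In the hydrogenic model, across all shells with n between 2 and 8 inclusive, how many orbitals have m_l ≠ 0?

Per-shell orbital counts meeting the constraint:
n=2 → 2; n=3 → 6; n=4 → 12; n=5 → 20; n=6 → 30; n=7 → 42; n=8 → 56.
Total orbitals: 2 + 6 + 12 + 20 + 30 + 42 + 56 = 168.

168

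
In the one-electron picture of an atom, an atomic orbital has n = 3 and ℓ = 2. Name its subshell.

3d

ℓ = 2 corresponds to the letter 'd', so the subshell is 3d.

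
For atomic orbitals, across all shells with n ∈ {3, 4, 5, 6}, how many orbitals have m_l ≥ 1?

34

Go shell by shell, enumerating (l, m_l) with m_l ≥ 1:
n=3 → 3; n=4 → 6; n=5 → 10; n=6 → 15.
Total orbitals: 3 + 6 + 10 + 15 = 34.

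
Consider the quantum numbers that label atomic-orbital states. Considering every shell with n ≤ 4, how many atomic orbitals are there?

30

Total orbitals = 1² + 2² + 3² + 4² = 30.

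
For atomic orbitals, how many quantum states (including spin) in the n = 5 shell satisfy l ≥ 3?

32

For n = 5, l ranges over 0 … 4.
Contributions: l=3 → 7; l=4 → 9.
Orbitals: 7 + 9 = 16. Each orbital carries two spin states, so 16 × 2 = 32 states.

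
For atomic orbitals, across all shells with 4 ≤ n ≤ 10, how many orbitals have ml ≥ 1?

Work shell by shell — for each n, count the (l, ml) pairs that satisfy ml ≥ 1:
n=4 → 6; n=5 → 10; n=6 → 15; n=7 → 21; n=8 → 28; n=9 → 36; n=10 → 45.
Total orbitals: 6 + 10 + 15 + 21 + 28 + 36 + 45 = 161.

161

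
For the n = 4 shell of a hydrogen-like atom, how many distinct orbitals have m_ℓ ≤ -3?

1

Per ℓ-value: ℓ=3 → 1.
Total orbitals: 1.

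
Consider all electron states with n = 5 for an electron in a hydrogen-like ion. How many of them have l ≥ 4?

18

Go through l = 0, …, 4 (the values permitted for n = 5).
The (l, m_l) pairs meeting l ≥ 4 give: l=4 → 9.
Orbitals: 9. Each orbital carries two spin states, so 9 × 2 = 18 states.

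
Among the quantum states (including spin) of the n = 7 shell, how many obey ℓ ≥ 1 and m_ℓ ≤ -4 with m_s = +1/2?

Go through ℓ = 0, …, 6 (the values permitted for n = 7).
Per ℓ-value: ℓ=4 → 1; ℓ=5 → 2; ℓ=6 → 3.
Orbitals: 1 + 2 + 3 = 6. With m_s fixed to a single value there is one state per orbital, giving 6 states.

6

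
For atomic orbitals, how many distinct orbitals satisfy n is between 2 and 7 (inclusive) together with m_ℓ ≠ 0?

112

For each n in the range, tally the orbitals obeying m_ℓ ≠ 0:
n=2 → 2; n=3 → 6; n=4 → 12; n=5 → 20; n=6 → 30; n=7 → 42.
Total orbitals: 2 + 6 + 12 + 20 + 30 + 42 = 112.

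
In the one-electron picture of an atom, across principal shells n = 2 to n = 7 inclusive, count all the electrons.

278

Shell n has n² orbitals: 2²=4 + 3²=9 + 4²=16 + 5²=25 + 6²=36 + 7²=49 = 139 orbitals.
Two spin states per orbital: 2 × 139 = 278 electrons.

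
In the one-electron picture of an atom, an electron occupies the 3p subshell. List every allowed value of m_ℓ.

The 3p subshell has ℓ = 1, and m_ℓ takes every integer from −ℓ to +ℓ. With ℓ = 1 that gives the 3 values -1, 0, 1.

-1, 0, 1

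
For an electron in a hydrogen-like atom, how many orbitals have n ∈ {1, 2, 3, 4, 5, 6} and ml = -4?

3

Per-shell orbital counts meeting the constraint:
n=5 → 1; n=6 → 2.
Total orbitals: 1 + 2 = 3.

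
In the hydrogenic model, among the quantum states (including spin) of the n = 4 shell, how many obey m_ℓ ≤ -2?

For n = 4, ℓ ranges over 0 … 3.
Contributions: ℓ=2 → 1; ℓ=3 → 2.
Orbitals: 1 + 2 = 3. Each orbital carries two spin states, so 3 × 2 = 6 states.

6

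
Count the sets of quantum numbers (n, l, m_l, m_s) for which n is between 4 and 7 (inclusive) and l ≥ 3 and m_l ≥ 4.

20

Per-shell orbital counts meeting the constraint:
n=5 → 1; n=6 → 3; n=7 → 6.
Orbitals: 1 + 3 + 6 = 10. Including both spin states (m_s = ±1/2) gives 2 × 10 = 20 states.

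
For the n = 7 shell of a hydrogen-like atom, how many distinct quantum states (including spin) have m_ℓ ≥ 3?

Per ℓ-value: ℓ=3 → 1; ℓ=4 → 2; ℓ=5 → 3; ℓ=6 → 4.
Orbitals: 1 + 2 + 3 + 4 = 10. Each orbital carries two spin states, so 10 × 2 = 20 states.

20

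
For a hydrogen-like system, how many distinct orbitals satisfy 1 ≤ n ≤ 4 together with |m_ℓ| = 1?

12

Go shell by shell, enumerating (ℓ, m_ℓ) with |m_ℓ| = 1:
n=2 → 2; n=3 → 4; n=4 → 6.
Total orbitals: 2 + 4 + 6 = 12.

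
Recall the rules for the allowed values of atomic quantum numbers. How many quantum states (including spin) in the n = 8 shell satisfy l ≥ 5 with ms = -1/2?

39

Orbitals with l ≥ 5, by l: l=5 → 11; l=6 → 13; l=7 → 15.
Orbitals: 11 + 13 + 15 = 39. With ms fixed to a single value there is one state per orbital, giving 39 states.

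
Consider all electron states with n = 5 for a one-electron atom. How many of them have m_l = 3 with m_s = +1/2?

2

Orbitals with m_l = 3, by l: l=3 → 1; l=4 → 1.
Orbitals: 1 + 1 = 2. With m_s fixed to a single value there is one state per orbital, giving 2 states.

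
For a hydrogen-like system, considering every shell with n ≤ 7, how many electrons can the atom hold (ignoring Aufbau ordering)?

Total orbitals = 1² + 2² + 3² + 4² + 5² + 6² + 7² = 140. Doubling for spin gives 280 electrons.

280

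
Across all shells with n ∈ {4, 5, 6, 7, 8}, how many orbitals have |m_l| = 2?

40

Work shell by shell — for each n, count the (l, m_l) pairs that satisfy |m_l| = 2:
n=4 → 4; n=5 → 6; n=6 → 8; n=7 → 10; n=8 → 12.
Total orbitals: 4 + 6 + 8 + 10 + 12 = 40.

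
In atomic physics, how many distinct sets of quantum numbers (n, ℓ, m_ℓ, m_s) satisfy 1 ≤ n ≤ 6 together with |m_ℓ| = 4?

Per-shell orbital counts meeting the constraint:
n=5 → 2; n=6 → 4.
Orbitals: 2 + 4 = 6. Including both spin states (m_s = ±1/2) gives 2 × 6 = 12 states.

12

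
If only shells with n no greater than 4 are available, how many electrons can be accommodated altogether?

60

Total orbitals = 1² + 2² + 3² + 4² = 30. Doubling for spin gives 60 electrons.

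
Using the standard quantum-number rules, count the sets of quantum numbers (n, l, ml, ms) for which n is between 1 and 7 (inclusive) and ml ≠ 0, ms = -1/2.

Per-shell orbital counts meeting the constraint:
n=2 → 2; n=3 → 6; n=4 → 12; n=5 → 20; n=6 → 30; n=7 → 42.
Orbitals: 2 + 6 + 12 + 20 + 30 + 42 = 112. With ms fixed to -1/2 there is one state per orbital, so 112 states.

112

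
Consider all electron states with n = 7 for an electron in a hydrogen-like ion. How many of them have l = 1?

Go through l = 0, …, 6 (the values permitted for n = 7).
Contributions: l=1 → 3.
Orbitals: 3. Each orbital carries two spin states, so 3 × 2 = 6 states.

6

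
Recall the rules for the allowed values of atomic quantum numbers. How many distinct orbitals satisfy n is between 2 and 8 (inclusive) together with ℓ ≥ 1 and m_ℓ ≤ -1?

Go shell by shell, enumerating (ℓ, m_ℓ) with ℓ ≥ 1 and m_ℓ ≤ -1:
n=2 → 1; n=3 → 3; n=4 → 6; n=5 → 10; n=6 → 15; n=7 → 21; n=8 → 28.
Total orbitals: 1 + 3 + 6 + 10 + 15 + 21 + 28 = 84.

84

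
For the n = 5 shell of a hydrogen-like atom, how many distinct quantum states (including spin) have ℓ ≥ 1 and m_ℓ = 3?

Go through ℓ = 0, …, 4 (the values permitted for n = 5).
The (ℓ, m_ℓ) pairs meeting ℓ ≥ 1 and m_ℓ = 3 give: ℓ=3 → 1; ℓ=4 → 1.
Orbitals: 1 + 1 = 2. Each orbital carries two spin states, so 2 × 2 = 4 states.

4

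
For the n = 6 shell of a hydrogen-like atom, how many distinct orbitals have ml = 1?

Per l-value: l=1 → 1; l=2 → 1; l=3 → 1; l=4 → 1; l=5 → 1.
Total orbitals: 1 + 1 + 1 + 1 + 1 = 5.

5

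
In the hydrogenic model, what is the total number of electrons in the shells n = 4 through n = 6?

Shell n has n² orbitals: 4²=16 + 5²=25 + 6²=36 = 77 orbitals.
Two spin states per orbital: 2 × 77 = 154 electrons.

154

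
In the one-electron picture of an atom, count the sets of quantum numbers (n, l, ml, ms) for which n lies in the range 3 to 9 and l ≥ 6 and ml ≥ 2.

68

For each n in the range, tally the orbitals obeying l ≥ 6 and ml ≥ 2:
n=7 → 5; n=8 → 11; n=9 → 18.
Orbitals: 5 + 11 + 18 = 34. Including both spin states (ms = ±1/2) gives 2 × 34 = 68 states.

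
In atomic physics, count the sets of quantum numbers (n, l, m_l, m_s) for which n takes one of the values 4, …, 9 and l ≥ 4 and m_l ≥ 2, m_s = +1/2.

Work shell by shell — for each n, count the (l, m_l) pairs that satisfy l ≥ 4 and m_l ≥ 2:
n=5 → 3; n=6 → 7; n=7 → 12; n=8 → 18; n=9 → 25.
Orbitals: 3 + 7 + 12 + 18 + 25 = 65. With m_s fixed to +1/2 there is one state per orbital, so 65 states.

65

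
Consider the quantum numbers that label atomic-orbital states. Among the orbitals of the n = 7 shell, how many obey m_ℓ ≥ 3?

The n = 7 shell has ℓ = 0 through 6; check each.
Per ℓ-value: ℓ=3 → 1; ℓ=4 → 2; ℓ=5 → 3; ℓ=6 → 4.
Total orbitals: 1 + 2 + 3 + 4 = 10.

10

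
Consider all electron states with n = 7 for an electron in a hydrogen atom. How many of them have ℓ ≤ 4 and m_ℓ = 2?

Contributions: ℓ=2 → 1; ℓ=3 → 1; ℓ=4 → 1.
Orbitals: 1 + 1 + 1 = 3. Each orbital carries two spin states, so 3 × 2 = 6 states.

6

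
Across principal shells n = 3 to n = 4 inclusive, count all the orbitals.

25

Shell n has n² orbitals: 3²=9 + 4²=16 = 25 orbitals.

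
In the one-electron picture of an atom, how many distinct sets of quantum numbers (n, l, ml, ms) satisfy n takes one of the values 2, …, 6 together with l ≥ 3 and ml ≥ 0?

Work shell by shell — for each n, count the (l, ml) pairs that satisfy l ≥ 3 and ml ≥ 0:
n=4 → 4; n=5 → 9; n=6 → 15.
Orbitals: 4 + 9 + 15 = 28. Including both spin states (ms = ±1/2) gives 2 × 28 = 56 states.

56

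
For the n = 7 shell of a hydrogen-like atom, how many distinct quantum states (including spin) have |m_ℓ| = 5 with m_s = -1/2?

With n = 7 the allowed ℓ are 0, 1, …, 6.
Per ℓ-value: ℓ=5 → 2; ℓ=6 → 2.
Orbitals: 2 + 2 = 4. With m_s fixed to a single value there is one state per orbital, giving 4 states.

4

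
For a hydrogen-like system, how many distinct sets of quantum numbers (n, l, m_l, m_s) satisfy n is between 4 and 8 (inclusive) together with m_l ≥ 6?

8

Count contributing orbitals for each principal shell:
n=7 → 1; n=8 → 3.
Orbitals: 1 + 3 = 4. Including both spin states (m_s = ±1/2) gives 2 × 4 = 8 states.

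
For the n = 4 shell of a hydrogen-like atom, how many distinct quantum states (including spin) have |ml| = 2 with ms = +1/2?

4

The n = 4 shell has l = 0 through 3; check each.
The (l, ml) pairs meeting |ml| = 2 give: l=2 → 2; l=3 → 2.
Orbitals: 2 + 2 = 4. With ms fixed to a single value there is one state per orbital, giving 4 states.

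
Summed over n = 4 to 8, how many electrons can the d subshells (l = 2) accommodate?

A d subshell (l = 2) exists for every n ≥ 3, so shells n = 4, 5, 6, 7, 8 each contribute one — 5 subshells.
Since each d subshell holds 2(2·2+1) = 10 electrons, the total is 5 × 10 = 50.

50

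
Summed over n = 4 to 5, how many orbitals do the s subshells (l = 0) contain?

2

An s subshell (l = 0) exists for every n ≥ 1, so shells n = 4, 5 each contribute one — 2 subshells.
Since each s subshell has 2·0+1 = 1 orbital, the total is 2 × 1 = 2.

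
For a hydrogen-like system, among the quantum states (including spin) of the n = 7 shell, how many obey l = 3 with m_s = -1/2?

7

Go through l = 0, …, 6 (the values permitted for n = 7).
Per l-value: l=3 → 7.
Orbitals: 7. With m_s fixed to a single value there is one state per orbital, giving 7 states.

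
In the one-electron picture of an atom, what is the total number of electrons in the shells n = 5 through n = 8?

Shell n has n² orbitals: 5²=25 + 6²=36 + 7²=49 + 8²=64 = 174 orbitals.
Two spin states per orbital: 2 × 174 = 348 electrons.

348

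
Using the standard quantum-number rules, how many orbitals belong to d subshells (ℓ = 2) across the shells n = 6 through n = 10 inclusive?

A d subshell (ℓ = 2) exists for every n ≥ 3, so shells n = 6, 7, 8, 9, 10 each contribute one — 5 subshells.
Since each d subshell has 2·2+1 = 5 orbitals, the total is 5 × 5 = 25.

25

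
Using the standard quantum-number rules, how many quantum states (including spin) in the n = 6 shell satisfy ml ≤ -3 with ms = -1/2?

6

Go through l = 0, …, 5 (the values permitted for n = 6).
The (l, ml) pairs meeting ml ≤ -3 give: l=3 → 1; l=4 → 2; l=5 → 3.
Orbitals: 1 + 2 + 3 = 6. With ms fixed to a single value there is one state per orbital, giving 6 states.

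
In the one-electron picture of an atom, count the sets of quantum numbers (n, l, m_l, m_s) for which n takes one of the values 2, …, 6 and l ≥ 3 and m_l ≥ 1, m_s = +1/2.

22

Go shell by shell, enumerating (l, m_l) with l ≥ 3 and m_l ≥ 1:
n=4 → 3; n=5 → 7; n=6 → 12.
Orbitals: 3 + 7 + 12 = 22. With m_s fixed to +1/2 there is one state per orbital, so 22 states.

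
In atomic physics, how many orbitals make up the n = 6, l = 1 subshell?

A subshell has 2l+1 orbitals; with l = 1, that's 3.

3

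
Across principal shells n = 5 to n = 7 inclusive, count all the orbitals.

Shell n has n² orbitals: 5²=25 + 6²=36 + 7²=49 = 110 orbitals.

110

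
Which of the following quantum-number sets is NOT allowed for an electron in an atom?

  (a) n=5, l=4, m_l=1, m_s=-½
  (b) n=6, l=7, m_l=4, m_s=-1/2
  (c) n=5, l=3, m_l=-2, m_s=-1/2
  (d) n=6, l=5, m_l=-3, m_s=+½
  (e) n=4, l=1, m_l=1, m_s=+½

(b)

(b) has l = 7 ≥ n = 6, violating 0 ≤ l ≤ n−1.
The remaining sets (a), (c), (d), (e) satisfy all four rules.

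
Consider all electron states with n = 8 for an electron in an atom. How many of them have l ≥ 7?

The n = 8 shell has l = 0 through 7; check each.
Orbitals with l ≥ 7, by l: l=7 → 15.
Orbitals: 15. Each orbital carries two spin states, so 15 × 2 = 30 states.

30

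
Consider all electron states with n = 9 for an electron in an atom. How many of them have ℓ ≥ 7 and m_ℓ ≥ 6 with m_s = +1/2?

The n = 9 shell has ℓ = 0 through 8; check each.
The (ℓ, m_ℓ) pairs meeting ℓ ≥ 7 and m_ℓ ≥ 6 give: ℓ=7 → 2; ℓ=8 → 3.
Orbitals: 2 + 3 = 5. With m_s fixed to a single value there is one state per orbital, giving 5 states.

5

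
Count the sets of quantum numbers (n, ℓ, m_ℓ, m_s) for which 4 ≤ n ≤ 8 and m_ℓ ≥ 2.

110

Treat each shell separately and count matching orbitals:
n=4 → 3; n=5 → 6; n=6 → 10; n=7 → 15; n=8 → 21.
Orbitals: 3 + 6 + 10 + 15 + 21 = 55. Including both spin states (m_s = ±1/2) gives 2 × 55 = 110 states.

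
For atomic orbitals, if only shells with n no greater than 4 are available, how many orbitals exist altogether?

30

Total orbitals = 1² + 2² + 3² + 4² = 30.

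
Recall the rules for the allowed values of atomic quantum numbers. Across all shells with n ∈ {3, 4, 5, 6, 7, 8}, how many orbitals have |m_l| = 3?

30

Per-shell orbital counts meeting the constraint:
n=4 → 2; n=5 → 4; n=6 → 6; n=7 → 8; n=8 → 10.
Total orbitals: 2 + 4 + 6 + 8 + 10 = 30.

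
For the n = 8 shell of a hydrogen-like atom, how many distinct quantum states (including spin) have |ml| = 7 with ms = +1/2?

2

Contributions: l=7 → 2.
Orbitals: 2. With ms fixed to a single value there is one state per orbital, giving 2 states.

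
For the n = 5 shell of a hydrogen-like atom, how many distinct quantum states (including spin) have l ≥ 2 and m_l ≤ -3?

With n = 5 the allowed l are 0, 1, …, 4.
Contributions: l=3 → 1; l=4 → 2.
Orbitals: 1 + 2 = 3. Each orbital carries two spin states, so 3 × 2 = 6 states.

6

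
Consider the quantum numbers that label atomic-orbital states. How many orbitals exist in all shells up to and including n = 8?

Total orbitals = 1² + 2² + 3² + 4² + 5² + 6² + 7² + 8² = 204.

204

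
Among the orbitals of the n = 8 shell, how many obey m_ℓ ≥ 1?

28

Go through ℓ = 0, …, 7 (the values permitted for n = 8).
The (ℓ, m_ℓ) pairs meeting m_ℓ ≥ 1 give: ℓ=1 → 1; ℓ=2 → 2; ℓ=3 → 3; ℓ=4 → 4; ℓ=5 → 5; ℓ=6 → 6; ℓ=7 → 7.
Total orbitals: 1 + 2 + 3 + 4 + 5 + 6 + 7 = 28.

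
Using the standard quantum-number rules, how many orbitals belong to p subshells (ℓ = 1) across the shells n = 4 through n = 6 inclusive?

9

A p subshell (ℓ = 1) exists for every n ≥ 2, so shells n = 4, 5, 6 each contribute one — 3 subshells.
Since each p subshell has 2·1+1 = 3 orbitals, the total is 3 × 3 = 9.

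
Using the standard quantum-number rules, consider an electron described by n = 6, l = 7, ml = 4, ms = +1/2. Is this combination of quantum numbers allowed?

Not allowed

The orbital quantum number must satisfy 0 ≤ l ≤ n−1. With n = 6 the allowed l values are 0, 1, 2, 3, 4, 5, so l = 7 is out of range.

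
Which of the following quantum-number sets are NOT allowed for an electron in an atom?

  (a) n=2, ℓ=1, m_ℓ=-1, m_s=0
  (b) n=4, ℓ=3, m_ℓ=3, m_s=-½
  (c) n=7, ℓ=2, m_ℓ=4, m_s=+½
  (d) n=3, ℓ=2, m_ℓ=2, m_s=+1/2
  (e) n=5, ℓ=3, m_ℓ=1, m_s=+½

(a) and (c)

(a) has m_s = 0, but an electron's spin must be ±1/2.
(c) has |m_ℓ| = 4 > ℓ = 2, violating −ℓ ≤ m_ℓ ≤ ℓ.
The remaining sets (b), (d), (e) satisfy all four rules.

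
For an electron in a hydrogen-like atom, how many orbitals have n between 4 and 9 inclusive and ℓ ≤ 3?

Work shell by shell — for each n, count the (ℓ, m_ℓ) pairs that satisfy ℓ ≤ 3:
n=4 → 16; n=5 → 16; n=6 → 16; n=7 → 16; n=8 → 16; n=9 → 16.
Total orbitals: 16 + 16 + 16 + 16 + 16 + 16 = 96.

96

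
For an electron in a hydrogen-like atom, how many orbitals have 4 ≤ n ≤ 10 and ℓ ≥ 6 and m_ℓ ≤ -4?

For each n in the range, tally the orbitals obeying ℓ ≥ 6 and m_ℓ ≤ -4:
n=7 → 3; n=8 → 7; n=9 → 12; n=10 → 18.
Total orbitals: 3 + 7 + 12 + 18 = 40.

40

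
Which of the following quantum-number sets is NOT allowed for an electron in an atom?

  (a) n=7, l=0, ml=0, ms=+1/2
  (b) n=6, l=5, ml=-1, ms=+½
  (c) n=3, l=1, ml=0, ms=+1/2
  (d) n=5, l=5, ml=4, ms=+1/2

(d) has l = 5 ≥ n = 5, violating 0 ≤ l ≤ n−1.
The remaining sets (a), (b), (c) satisfy all four rules.

(d)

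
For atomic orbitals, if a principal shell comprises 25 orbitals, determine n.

n = 5

n² = 25 ⇒ n = 5.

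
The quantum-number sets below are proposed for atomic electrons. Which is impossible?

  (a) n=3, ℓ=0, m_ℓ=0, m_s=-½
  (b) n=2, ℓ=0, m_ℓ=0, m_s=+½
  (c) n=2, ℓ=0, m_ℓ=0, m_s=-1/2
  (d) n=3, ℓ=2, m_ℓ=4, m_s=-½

(d)

(d) has |m_ℓ| = 4 > ℓ = 2, violating −ℓ ≤ m_ℓ ≤ ℓ.
The remaining sets (a), (b), (c) satisfy all four rules.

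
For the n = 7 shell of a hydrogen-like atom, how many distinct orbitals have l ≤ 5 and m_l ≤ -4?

3

The n = 7 shell has l = 0 through 6; check each.
Per l-value: l=4 → 1; l=5 → 2.
Total orbitals: 1 + 2 = 3.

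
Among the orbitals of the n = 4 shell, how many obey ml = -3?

1

The (l, ml) pairs meeting ml = -3 give: l=3 → 1.
Total orbitals: 1.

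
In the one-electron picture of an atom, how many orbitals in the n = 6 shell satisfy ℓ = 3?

7

Go through ℓ = 0, …, 5 (the values permitted for n = 6).
Contributions: ℓ=3 → 7.
Total orbitals: 7.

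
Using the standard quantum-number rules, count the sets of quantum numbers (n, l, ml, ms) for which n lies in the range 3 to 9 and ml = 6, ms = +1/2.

6

Go shell by shell, enumerating (l, ml) with ml = 6:
n=7 → 1; n=8 → 2; n=9 → 3.
Orbitals: 1 + 2 + 3 = 6. With ms fixed to +1/2 there is one state per orbital, so 6 states.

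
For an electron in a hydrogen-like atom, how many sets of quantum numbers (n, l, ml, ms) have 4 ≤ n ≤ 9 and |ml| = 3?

84

For each n in the range, tally the orbitals obeying |ml| = 3:
n=4 → 2; n=5 → 4; n=6 → 6; n=7 → 8; n=8 → 10; n=9 → 12.
Orbitals: 2 + 4 + 6 + 8 + 10 + 12 = 42. Including both spin states (ms = ±1/2) gives 2 × 42 = 84 states.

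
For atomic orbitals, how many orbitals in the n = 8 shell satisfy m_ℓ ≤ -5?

6

Per ℓ-value: ℓ=5 → 1; ℓ=6 → 2; ℓ=7 → 3.
Total orbitals: 1 + 2 + 3 = 6.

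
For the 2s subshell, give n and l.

n = 2, l = 0

The leading integer gives n = 2; the letter 's' means l = 0.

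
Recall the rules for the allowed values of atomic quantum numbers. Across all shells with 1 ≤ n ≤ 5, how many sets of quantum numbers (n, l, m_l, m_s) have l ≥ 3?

Work shell by shell — for each n, count the (l, m_l) pairs that satisfy l ≥ 3:
n=4 → 7; n=5 → 16.
Orbitals: 7 + 16 = 23. Including both spin states (m_s = ±1/2) gives 2 × 23 = 46 states.

46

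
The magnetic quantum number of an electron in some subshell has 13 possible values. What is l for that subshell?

l = 6

ml ranges over 2l+1 integers, so 2l+1 = 13 ⇒ l = 6.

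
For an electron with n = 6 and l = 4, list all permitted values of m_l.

m_l takes every integer from −l to +l. With l = 4 that gives the 9 values -4, -3, -2, -1, 0, 1, 2, 3, 4.

-4, -3, -2, -1, 0, 1, 2, 3, 4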